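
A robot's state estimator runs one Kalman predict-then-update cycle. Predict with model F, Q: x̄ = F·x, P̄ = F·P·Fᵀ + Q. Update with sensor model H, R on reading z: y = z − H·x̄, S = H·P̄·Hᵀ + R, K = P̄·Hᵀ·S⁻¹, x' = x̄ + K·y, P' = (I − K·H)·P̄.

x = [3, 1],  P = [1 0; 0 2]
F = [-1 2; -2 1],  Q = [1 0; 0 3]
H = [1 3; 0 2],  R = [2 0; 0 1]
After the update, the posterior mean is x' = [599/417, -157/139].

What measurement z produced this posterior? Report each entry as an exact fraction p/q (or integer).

z = [-2, -2]

x̄ = F·x = [-1, -5]
P̄ = F·P·Fᵀ + Q = [10 6; 6 9]
S = H·P̄·Hᵀ + R = [129 66; 66 37]
K = P̄·Hᵀ·S⁻¹ = [244/417 -100/139; 11/139 48/139]
x' − x̄ = [1016/417, 538/139] = K·y
y = (KᵀK)⁻¹·Kᵀ·(x' − x̄) = [14, 8]
z = y + H·x̄ = [14, 8] + [-16, -10] = [-2, -2]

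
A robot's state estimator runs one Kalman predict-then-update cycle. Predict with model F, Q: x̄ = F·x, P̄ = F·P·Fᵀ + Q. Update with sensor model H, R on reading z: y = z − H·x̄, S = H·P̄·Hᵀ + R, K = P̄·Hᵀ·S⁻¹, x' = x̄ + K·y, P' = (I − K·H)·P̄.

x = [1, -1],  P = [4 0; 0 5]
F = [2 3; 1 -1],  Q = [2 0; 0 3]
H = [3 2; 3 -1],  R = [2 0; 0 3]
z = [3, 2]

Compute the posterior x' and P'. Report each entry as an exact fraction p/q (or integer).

x' = [22747/30054, 8109/20036]
P' = [2569/15027 -1421/10018; -1421/10018 10629/20036]

x̄ = F·x = [-1, 2]
P̄ = F·P·Fᵀ + Q = [63 -7; -7 12]
y = z − H·x̄ = [2, 7]
S = H·P̄·Hᵀ + R = [533 522; 522 624]
K = P̄·Hᵀ·S⁻¹ = [574/5009 6559/30054; 3183/10018 -6385/20036]
x' = x̄ + K·y = [22747/30054, 8109/20036]
P' = (I − K·H)·P̄ = [2569/15027 -1421/10018; -1421/10018 10629/20036]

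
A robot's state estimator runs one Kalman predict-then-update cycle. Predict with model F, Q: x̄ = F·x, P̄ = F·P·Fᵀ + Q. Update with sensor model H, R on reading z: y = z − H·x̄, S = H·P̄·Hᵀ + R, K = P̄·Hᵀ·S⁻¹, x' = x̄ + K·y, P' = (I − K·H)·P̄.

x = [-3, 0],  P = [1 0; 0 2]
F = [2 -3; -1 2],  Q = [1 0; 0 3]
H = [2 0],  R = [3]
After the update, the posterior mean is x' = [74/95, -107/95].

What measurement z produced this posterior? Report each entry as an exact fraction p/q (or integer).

x̄ = F·x = [-6, 3]
P̄ = F·P·Fᵀ + Q = [23 -14; -14 12]
S = H·P̄·Hᵀ + R = [95]
K = P̄·Hᵀ·S⁻¹ = [46/95; -28/95]
x' − x̄ = [644/95, -392/95] = K·y
y = (KᵀK)⁻¹·Kᵀ·(x' − x̄) = [14]
z = y + H·x̄ = [14] + [-12] = [2]

z = [2]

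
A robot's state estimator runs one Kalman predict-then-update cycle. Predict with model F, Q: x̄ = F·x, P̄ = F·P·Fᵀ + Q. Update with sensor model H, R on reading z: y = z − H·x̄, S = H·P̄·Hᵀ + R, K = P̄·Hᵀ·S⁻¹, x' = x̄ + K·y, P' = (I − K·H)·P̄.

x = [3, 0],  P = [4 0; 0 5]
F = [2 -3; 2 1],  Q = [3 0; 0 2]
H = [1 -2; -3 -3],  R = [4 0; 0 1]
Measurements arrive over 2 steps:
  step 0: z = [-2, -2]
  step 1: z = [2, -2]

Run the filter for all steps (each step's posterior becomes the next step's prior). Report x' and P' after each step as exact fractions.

step 0: x' = [-32590/122511, 38700/40837], P' = [59096/122511 -16670/40837; -16670/40837 18173/40837]
step 1: x' = [43742234/60329951, -4119542/60329951], P' = [168322072/422309657 -136220286/422309657; -136220286/422309657 150771037/422309657]

step 0: x̄ = F·x = [6, 6]
step 0: P̄ = F·P·Fᵀ + Q = [64 1; 1 23]
step 0: y = z − H·x̄ = [4, 34]
step 0: S = H·P̄·Hᵀ + R = [156 -51; -51 802]
step 0: K = P̄·Hᵀ·S⁻¹ = [39779/122511 -9086/40837; -13254/40837 -4509/40837]
step 0: x' = x̄ + K·y = [-32590/122511, 38700/40837]
step 0: P' = (I − K·H)·P̄ = [59096/122511 -16670/40837; -16670/40837 18173/40837]
step 1: x̄ = F·x = [-413480/122511, 50920/122511]
step 1: P̄ = F·P·Fᵀ + Q = [1694708/122511 272867/122511; 272867/122511 335885/122511]
step 1: y = z − H·x̄ = [760342/122511, -444234/40837]
step 1: S = H·P̄·Hᵀ + R = [2436824/122511 -750071/40837; -750071/40837 7769818/40837]
step 1: K = P̄·Hᵀ·S⁻¹ = [15741523/60329951 -96305358/422309657; -15634370/60329951 -43652253/422309657]
step 1: x' = x̄ + K·y = [43742234/60329951, -4119542/60329951]
step 1: P' = (I − K·H)·P̄ = [168322072/422309657 -136220286/422309657; -136220286/422309657 150771037/422309657]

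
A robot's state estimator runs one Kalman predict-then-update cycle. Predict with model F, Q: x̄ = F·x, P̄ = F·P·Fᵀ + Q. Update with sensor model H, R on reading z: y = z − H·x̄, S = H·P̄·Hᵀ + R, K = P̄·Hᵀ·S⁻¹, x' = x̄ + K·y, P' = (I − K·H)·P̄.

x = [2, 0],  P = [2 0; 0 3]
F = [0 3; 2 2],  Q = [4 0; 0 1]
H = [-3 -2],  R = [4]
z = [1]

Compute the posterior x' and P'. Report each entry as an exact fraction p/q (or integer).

x̄ = F·x = [0, 4]
P̄ = F·P·Fᵀ + Q = [31 18; 18 21]
y = z − H·x̄ = [9]
S = H·P̄·Hᵀ + R = [583]
K = P̄·Hᵀ·S⁻¹ = [-129/583; -96/583]
x' = x̄ + K·y = [-1161/583, 1468/583]
P' = (I − K·H)·P̄ = [1432/583 -1890/583; -1890/583 3027/583]

x' = [-1161/583, 1468/583]
P' = [1432/583 -1890/583; -1890/583 3027/583]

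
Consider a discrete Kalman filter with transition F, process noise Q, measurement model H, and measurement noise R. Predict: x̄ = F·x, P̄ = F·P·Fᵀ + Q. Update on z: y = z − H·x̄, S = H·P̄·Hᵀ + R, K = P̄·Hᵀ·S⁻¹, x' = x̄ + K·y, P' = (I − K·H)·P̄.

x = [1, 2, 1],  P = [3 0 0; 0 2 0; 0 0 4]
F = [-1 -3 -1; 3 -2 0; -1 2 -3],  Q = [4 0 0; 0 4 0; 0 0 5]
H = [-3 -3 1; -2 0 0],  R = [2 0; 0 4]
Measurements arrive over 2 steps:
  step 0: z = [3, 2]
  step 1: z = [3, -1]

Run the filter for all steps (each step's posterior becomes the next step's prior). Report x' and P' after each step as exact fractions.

step 0: x' = [-6289/5157, 8/27, 1234/5157], P' = [4889/5157 -19/27 3718/5157; -19/27 109/27 256/27; 3718/5157 256/27 159908/5157]
step 1: x' = [143205460/252190119, -1453123115/756570357, -2379470/2356917], P' = [81554254/84063373 -85833136/252190119 1472494/785639; -85833136/252190119 1212042461/756570357 7820015/2356917; 1472494/785639 7820015/2356917 12663955/785639]

step 0: x̄ = F·x = [-8, -1, 0]
step 0: P̄ = F·P·Fᵀ + Q = [29 3 3; 3 39 -17; 3 -17 52]
step 0: y = z − H·x̄ = [-24, -14]
step 0: S = H·P̄·Hᵀ + R = [804 186; 186 120]
step 0: K = P̄·Hᵀ·S⁻¹ = [-31/5157 -4889/10314; -7/27 19/54; 1033/5157 -1859/5157]
step 0: x' = x̄ + K·y = [-6289/5157, 8/27, 1234/5157]
step 0: P' = (I − K·H)·P̄ = [4889/5157 -19/27 3718/5157; -19/27 109/27 256/27; 3718/5157 256/27 159908/5157]
step 1: x̄ = F·x = [157/1719, -21923/5157, 209/191]
step 1: P̄ = F·P·Fᵀ + Q = [24142/191 74096/1719 79246/573; 74096/1719 191453/5157 14771/573; 79246/573 14771/573 111466/573]
step 1: y = z − H·x̄ = [-18176/1719, -1405/1719]
step 1: S = H·P̄·Hᵀ + R = [278791/191 424256/573; 424256/573 97332/191]
step 1: K = P̄·Hᵀ·S⁻¹ = [-636384/84063373 -40777127/84063373; -58900724/252190119 42916568/252190119; 213229/785639 -736247/785639]
step 1: x' = x̄ + K·y = [143205460/252190119, -1453123115/756570357, -2379470/2356917]
step 1: P' = (I − K·H)·P̄ = [81554254/84063373 -85833136/252190119 1472494/785639; -85833136/252190119 1212042461/756570357 7820015/2356917; 1472494/785639 7820015/2356917 12663955/785639]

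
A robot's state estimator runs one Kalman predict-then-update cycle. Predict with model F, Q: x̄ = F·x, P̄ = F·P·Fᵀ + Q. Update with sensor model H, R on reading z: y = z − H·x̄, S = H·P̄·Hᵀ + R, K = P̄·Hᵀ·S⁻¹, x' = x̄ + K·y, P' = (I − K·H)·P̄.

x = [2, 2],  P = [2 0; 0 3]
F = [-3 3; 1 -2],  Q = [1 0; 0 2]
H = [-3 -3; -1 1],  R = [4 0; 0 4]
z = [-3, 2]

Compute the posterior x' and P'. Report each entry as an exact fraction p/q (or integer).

x' = [-29/120, 29/30]
P' = [223/210 -86/105; -86/105 104/105]

x̄ = F·x = [0, -2]
P̄ = F·P·Fᵀ + Q = [46 -24; -24 16]
y = z − H·x̄ = [-9, 4]
S = H·P̄·Hᵀ + R = [130 90; 90 114]
K = P̄·Hᵀ·S⁻¹ = [-51/280 -79/168; -9/70 19/42]
x' = x̄ + K·y = [-29/120, 29/30]
P' = (I − K·H)·P̄ = [223/210 -86/105; -86/105 104/105]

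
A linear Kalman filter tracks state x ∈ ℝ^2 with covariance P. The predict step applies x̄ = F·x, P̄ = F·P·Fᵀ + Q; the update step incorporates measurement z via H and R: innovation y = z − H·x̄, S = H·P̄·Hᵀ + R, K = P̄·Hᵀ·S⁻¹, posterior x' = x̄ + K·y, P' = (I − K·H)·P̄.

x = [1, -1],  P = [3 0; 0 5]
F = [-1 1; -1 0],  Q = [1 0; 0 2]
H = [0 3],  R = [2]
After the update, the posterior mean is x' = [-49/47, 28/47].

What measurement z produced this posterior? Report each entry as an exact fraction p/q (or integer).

x̄ = F·x = [-2, -1]
P̄ = F·P·Fᵀ + Q = [9 3; 3 5]
S = H·P̄·Hᵀ + R = [47]
K = P̄·Hᵀ·S⁻¹ = [9/47; 15/47]
x' − x̄ = [45/47, 75/47] = K·y
y = (KᵀK)⁻¹·Kᵀ·(x' − x̄) = [5]
z = y + H·x̄ = [5] + [-3] = [2]

z = [2]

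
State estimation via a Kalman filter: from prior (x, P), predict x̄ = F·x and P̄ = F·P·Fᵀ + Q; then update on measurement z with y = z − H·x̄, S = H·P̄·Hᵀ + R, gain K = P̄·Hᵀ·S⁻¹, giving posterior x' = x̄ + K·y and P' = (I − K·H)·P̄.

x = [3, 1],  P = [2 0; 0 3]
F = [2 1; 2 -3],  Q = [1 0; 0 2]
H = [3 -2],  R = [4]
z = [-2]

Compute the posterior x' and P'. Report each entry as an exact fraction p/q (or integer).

x̄ = F·x = [7, 3]
P̄ = F·P·Fᵀ + Q = [12 -1; -1 37]
y = z − H·x̄ = [-17]
S = H·P̄·Hᵀ + R = [272]
K = P̄·Hᵀ·S⁻¹ = [19/136; -77/272]
x' = x̄ + K·y = [37/8, 125/16]
P' = (I − K·H)·P̄ = [455/68 1327/136; 1327/136 4135/272]

x' = [37/8, 125/16]
P' = [455/68 1327/136; 1327/136 4135/272]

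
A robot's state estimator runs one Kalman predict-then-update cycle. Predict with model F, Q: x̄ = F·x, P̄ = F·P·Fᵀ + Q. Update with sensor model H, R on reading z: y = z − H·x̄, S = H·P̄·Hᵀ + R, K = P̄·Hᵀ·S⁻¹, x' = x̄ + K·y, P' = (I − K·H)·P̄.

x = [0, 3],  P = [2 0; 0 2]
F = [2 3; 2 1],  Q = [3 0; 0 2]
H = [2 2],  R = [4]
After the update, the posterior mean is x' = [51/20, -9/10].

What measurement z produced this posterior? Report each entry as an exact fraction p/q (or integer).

x̄ = F·x = [9, 3]
P̄ = F·P·Fᵀ + Q = [29 14; 14 12]
S = H·P̄·Hᵀ + R = [280]
K = P̄·Hᵀ·S⁻¹ = [43/140; 13/70]
x' − x̄ = [-129/20, -39/10] = K·y
y = (KᵀK)⁻¹·Kᵀ·(x' − x̄) = [-21]
z = y + H·x̄ = [-21] + [24] = [3]

z = [3]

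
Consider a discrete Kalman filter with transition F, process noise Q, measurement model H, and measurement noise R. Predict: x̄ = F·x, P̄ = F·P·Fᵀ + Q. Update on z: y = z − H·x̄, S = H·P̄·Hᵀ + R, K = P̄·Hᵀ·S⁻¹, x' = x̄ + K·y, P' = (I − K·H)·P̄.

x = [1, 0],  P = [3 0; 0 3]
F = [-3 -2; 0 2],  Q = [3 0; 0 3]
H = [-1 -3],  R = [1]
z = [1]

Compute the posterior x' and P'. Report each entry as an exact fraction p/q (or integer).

x̄ = F·x = [-3, 0]
P̄ = F·P·Fᵀ + Q = [42 -12; -12 15]
y = z − H·x̄ = [-2]
S = H·P̄·Hᵀ + R = [106]
K = P̄·Hᵀ·S⁻¹ = [-3/53; -33/106]
x' = x̄ + K·y = [-153/53, 33/53]
P' = (I − K·H)·P̄ = [2208/53 -735/53; -735/53 501/106]

x' = [-153/53, 33/53]
P' = [2208/53 -735/53; -735/53 501/106]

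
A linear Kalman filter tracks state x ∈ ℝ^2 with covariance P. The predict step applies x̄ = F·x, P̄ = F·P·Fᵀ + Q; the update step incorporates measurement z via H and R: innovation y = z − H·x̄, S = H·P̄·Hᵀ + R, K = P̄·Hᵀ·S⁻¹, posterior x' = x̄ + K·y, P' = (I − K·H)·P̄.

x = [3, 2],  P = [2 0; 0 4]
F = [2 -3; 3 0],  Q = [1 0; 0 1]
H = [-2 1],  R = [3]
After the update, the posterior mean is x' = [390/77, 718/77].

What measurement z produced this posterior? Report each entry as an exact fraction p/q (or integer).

x̄ = F·x = [0, 9]
P̄ = F·P·Fᵀ + Q = [45 12; 12 19]
S = H·P̄·Hᵀ + R = [154]
K = P̄·Hᵀ·S⁻¹ = [-39/77; -5/154]
x' − x̄ = [390/77, 25/77] = K·y
y = (KᵀK)⁻¹·Kᵀ·(x' − x̄) = [-10]
z = y + H·x̄ = [-10] + [9] = [-1]

z = [-1]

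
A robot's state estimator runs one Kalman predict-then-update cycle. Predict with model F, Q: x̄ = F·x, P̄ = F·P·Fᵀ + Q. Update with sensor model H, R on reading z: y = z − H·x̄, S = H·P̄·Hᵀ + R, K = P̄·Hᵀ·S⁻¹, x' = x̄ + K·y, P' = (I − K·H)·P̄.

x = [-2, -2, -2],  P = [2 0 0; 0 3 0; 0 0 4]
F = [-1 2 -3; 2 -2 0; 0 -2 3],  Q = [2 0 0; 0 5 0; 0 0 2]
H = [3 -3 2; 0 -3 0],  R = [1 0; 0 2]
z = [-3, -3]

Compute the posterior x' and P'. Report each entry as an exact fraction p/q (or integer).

x̄ = F·x = [4, 0, -2]
P̄ = F·P·Fᵀ + Q = [52 -16 -48; -16 25 12; -48 12 50]
y = z − H·x̄ = [-11, -3]
S = H·P̄·Hᵀ + R = [462 297; 297 227]
K = P̄·Hᵀ·S⁻¹ = [684/1111 -60/101; -6/505 -159/505; -7468/16665 216/505]
x' = x̄ + K·y = [-100/101, 543/505, 2494/1515]
P' = (I − K·H)·P̄ = [15580/1111 40/101 -22368/1111; 40/101 106/505 -144/505; -22368/1111 -144/505 492418/16665]

x' = [-100/101, 543/505, 2494/1515]
P' = [15580/1111 40/101 -22368/1111; 40/101 106/505 -144/505; -22368/1111 -144/505 492418/16665]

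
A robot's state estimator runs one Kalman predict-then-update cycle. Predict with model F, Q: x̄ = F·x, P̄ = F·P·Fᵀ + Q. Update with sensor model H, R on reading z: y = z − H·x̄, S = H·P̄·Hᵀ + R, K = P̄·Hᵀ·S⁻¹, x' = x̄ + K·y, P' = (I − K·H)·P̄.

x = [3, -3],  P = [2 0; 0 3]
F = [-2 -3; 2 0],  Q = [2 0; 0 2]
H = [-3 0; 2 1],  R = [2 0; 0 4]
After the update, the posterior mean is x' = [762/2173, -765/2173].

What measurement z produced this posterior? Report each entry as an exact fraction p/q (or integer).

z = [-2, -3]

x̄ = F·x = [3, 6]
P̄ = F·P·Fᵀ + Q = [37 -8; -8 10]
S = H·P̄·Hᵀ + R = [335 -198; -198 130]
K = P̄·Hᵀ·S⁻¹ = [-681/2173 66/2173; 966/2173 1371/2173]
x' − x̄ = [-5757/2173, -13803/2173] = K·y
y = (KᵀK)⁻¹·Kᵀ·(x' − x̄) = [7, -15]
z = y + H·x̄ = [7, -15] + [-9, 12] = [-2, -3]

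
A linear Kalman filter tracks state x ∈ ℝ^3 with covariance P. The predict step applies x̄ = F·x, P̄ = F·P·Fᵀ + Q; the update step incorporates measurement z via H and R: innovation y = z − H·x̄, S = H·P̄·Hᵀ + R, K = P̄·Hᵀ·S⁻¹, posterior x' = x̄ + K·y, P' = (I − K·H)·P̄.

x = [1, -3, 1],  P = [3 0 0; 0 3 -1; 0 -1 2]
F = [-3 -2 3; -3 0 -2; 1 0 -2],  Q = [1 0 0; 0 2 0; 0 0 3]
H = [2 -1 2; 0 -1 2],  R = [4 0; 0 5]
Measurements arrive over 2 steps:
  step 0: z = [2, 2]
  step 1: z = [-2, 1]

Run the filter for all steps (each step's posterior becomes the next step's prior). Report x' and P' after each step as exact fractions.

step 0: x̄ = F·x = [6, -5, -1]
step 0: P̄ = F·P·Fᵀ + Q = [70 11 -25; 11 37 -1; -25 -1 14]
step 0: y = z − H·x̄ = [-13, -1]
step 0: S = H·P̄·Hᵀ + R = [137 -25; -25 102]
step 0: K = P̄·Hᵀ·S⁻¹ = [6533/13349 -6382/13349; -387/1907 -824/1907; -1417/13349 3448/13349]
step 0: x' = x̄ + K·y = [221/1907, -3680/1907, 232/1907]
step 0: P' = (I − K·H)·P̄ = [29021/13349 1286/1907 -11454/13349; 1286/1907 31844/1907 13862/1907; -11454/13349 13862/1907 57137/13349]
step 1: x̄ = F·x = [7393/1907, -1127/1907, -243/1907]
step 1: P̄ = F·P·Fᵀ + Q = [830191/13349 56411/1907 -162839/13349; 56411/1907 54141/1907 13667/1907; -162839/13349 13667/1907 343432/13349]
step 1: y = z − H·x̄ = [-19241/1907, 1266/1907]
step 1: S = H·P̄·Hᵀ + R = [265997/1907 -10153/1907; -10153/1907 1436784/13349]
step 1: K = P̄·Hᵀ·S⁻¹ = [97319487/200030755 -95502572/200030755; 63806909/200030755 -22968484/200030755; 31725777/200030755 83876188/200030755]
step 1: x' = x̄ + K·y = [-269849572/200030755, -777253014/200030755, -289908702/200030755]
step 1: P' = (I − K·H)·P̄ = [433395404/200030755 185035028/200030755 -146238916/200030755; 185035028/200030755 2478131976/200030755 1181644778/200030755; -146238916/200030755 1181644778/200030755 800512859/200030755]

step 0: x' = [221/1907, -3680/1907, 232/1907], P' = [29021/13349 1286/1907 -11454/13349; 1286/1907 31844/1907 13862/1907; -11454/13349 13862/1907 57137/13349]
step 1: x' = [-269849572/200030755, -777253014/200030755, -289908702/200030755], P' = [433395404/200030755 185035028/200030755 -146238916/200030755; 185035028/200030755 2478131976/200030755 1181644778/200030755; -146238916/200030755 1181644778/200030755 800512859/200030755]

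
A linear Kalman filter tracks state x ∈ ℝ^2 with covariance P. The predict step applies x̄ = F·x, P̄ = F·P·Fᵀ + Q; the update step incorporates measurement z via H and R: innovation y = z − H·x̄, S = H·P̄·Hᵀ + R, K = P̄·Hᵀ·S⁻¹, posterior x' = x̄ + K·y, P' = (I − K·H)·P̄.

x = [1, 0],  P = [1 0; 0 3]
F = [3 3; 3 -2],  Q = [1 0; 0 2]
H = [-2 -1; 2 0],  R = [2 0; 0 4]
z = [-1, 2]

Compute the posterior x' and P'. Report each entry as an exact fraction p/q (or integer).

x̄ = F·x = [3, 3]
P̄ = F·P·Fᵀ + Q = [37 -9; -9 23]
y = z − H·x̄ = [8, -4]
S = H·P̄·Hᵀ + R = [137 -130; -130 152]
K = P̄·Hᵀ·S⁻¹ = [-65/981 422/981; -775/981 -779/981]
x' = x̄ + K·y = [245/327, -47/327]
P' = (I − K·H)·P̄ = [844/981 -1558/981; -1558/981 4666/981]

x' = [245/327, -47/327]
P' = [844/981 -1558/981; -1558/981 4666/981]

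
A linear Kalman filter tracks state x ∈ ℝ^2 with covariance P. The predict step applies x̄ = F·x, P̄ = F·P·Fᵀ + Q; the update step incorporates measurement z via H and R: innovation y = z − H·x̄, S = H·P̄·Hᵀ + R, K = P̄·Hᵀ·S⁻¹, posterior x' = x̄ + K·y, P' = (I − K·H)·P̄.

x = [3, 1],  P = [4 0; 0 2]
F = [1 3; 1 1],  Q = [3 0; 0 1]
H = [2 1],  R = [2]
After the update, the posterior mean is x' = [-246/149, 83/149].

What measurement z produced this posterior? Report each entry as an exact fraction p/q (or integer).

z = [-3]

x̄ = F·x = [6, 4]
P̄ = F·P·Fᵀ + Q = [25 10; 10 7]
S = H·P̄·Hᵀ + R = [149]
K = P̄·Hᵀ·S⁻¹ = [60/149; 27/149]
x' − x̄ = [-1140/149, -513/149] = K·y
y = (KᵀK)⁻¹·Kᵀ·(x' − x̄) = [-19]
z = y + H·x̄ = [-19] + [16] = [-3]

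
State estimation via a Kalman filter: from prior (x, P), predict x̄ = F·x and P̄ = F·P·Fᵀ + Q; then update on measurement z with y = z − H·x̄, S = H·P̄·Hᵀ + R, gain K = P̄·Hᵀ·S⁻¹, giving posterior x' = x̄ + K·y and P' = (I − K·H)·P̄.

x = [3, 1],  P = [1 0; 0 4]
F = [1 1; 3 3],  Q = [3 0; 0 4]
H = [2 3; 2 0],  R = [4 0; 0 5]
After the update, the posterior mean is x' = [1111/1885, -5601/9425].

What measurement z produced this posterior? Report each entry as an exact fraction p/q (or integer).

z = [-1, 2]

x̄ = F·x = [4, 12]
P̄ = F·P·Fᵀ + Q = [8 15; 15 49]
S = H·P̄·Hᵀ + R = [657 122; 122 37]
K = P̄·Hᵀ·S⁻¹ = [61/1885 614/1885; 2889/9425 -1884/9425]
x' − x̄ = [-6429/1885, -118701/9425] = K·y
y = (KᵀK)⁻¹·Kᵀ·(x' − x̄) = [-45, -6]
z = y + H·x̄ = [-45, -6] + [44, 8] = [-1, 2]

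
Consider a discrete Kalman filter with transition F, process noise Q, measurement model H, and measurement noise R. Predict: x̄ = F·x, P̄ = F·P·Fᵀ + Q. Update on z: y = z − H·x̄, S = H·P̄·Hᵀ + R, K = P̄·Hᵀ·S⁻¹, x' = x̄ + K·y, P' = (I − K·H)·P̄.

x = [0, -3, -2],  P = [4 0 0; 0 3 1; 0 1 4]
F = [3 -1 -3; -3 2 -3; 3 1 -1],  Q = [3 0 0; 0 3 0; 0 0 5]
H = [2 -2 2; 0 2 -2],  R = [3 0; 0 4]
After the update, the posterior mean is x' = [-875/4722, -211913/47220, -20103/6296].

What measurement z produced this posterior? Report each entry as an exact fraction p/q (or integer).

z = [2, -3]

x̄ = F·x = [9, 0, -1]
P̄ = F·P·Fᵀ + Q = [84 -9 43; -9 75 -23; 43 -23 46]
S = H·P̄·Hᵀ + R = [1423 -876; -876 672]
K = P̄·Hᵀ·S⁻¹ = [382/787 2257/4722; 581/3935 22861/47220; 247/1574 -5/6296]
x' − x̄ = [-43373/4722, -211913/47220, -13807/6296] = K·y
y = (KᵀK)⁻¹·Kᵀ·(x' − x̄) = [-14, -5]
z = y + H·x̄ = [-14, -5] + [16, 2] = [2, -3]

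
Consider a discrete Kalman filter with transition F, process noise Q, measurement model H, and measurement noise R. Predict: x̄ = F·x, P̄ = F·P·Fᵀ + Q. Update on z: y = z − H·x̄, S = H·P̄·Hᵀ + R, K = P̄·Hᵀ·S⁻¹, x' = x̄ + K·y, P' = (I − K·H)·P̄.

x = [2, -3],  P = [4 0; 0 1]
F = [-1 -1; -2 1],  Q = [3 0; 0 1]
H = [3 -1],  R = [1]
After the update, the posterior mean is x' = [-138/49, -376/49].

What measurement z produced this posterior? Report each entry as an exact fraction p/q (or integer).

z = [-1]

x̄ = F·x = [1, -7]
P̄ = F·P·Fᵀ + Q = [8 7; 7 18]
S = H·P̄·Hᵀ + R = [49]
K = P̄·Hᵀ·S⁻¹ = [17/49; 3/49]
x' − x̄ = [-187/49, -33/49] = K·y
y = (KᵀK)⁻¹·Kᵀ·(x' − x̄) = [-11]
z = y + H·x̄ = [-11] + [10] = [-1]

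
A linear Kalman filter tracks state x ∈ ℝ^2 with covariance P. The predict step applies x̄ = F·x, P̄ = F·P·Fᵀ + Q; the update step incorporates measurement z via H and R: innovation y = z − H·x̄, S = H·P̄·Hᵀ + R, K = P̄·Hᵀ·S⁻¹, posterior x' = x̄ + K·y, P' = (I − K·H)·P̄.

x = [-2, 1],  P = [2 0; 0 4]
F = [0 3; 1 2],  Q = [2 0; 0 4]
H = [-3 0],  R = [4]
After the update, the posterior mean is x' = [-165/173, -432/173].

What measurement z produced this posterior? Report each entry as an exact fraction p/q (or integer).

x̄ = F·x = [3, 0]
P̄ = F·P·Fᵀ + Q = [38 24; 24 22]
S = H·P̄·Hᵀ + R = [346]
K = P̄·Hᵀ·S⁻¹ = [-57/173; -36/173]
x' − x̄ = [-684/173, -432/173] = K·y
y = (KᵀK)⁻¹·Kᵀ·(x' − x̄) = [12]
z = y + H·x̄ = [12] + [-9] = [3]

z = [3]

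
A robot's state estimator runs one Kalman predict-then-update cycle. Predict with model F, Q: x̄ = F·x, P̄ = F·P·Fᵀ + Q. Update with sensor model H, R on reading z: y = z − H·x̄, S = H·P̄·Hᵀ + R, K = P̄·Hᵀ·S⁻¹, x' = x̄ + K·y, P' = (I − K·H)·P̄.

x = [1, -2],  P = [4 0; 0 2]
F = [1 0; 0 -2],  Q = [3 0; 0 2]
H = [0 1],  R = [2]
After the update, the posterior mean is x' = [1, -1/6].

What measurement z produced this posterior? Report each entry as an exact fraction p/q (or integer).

z = [-1]

x̄ = F·x = [1, 4]
P̄ = F·P·Fᵀ + Q = [7 0; 0 10]
S = H·P̄·Hᵀ + R = [12]
K = P̄·Hᵀ·S⁻¹ = [0; 5/6]
x' − x̄ = [0, -25/6] = K·y
y = (KᵀK)⁻¹·Kᵀ·(x' − x̄) = [-5]
z = y + H·x̄ = [-5] + [4] = [-1]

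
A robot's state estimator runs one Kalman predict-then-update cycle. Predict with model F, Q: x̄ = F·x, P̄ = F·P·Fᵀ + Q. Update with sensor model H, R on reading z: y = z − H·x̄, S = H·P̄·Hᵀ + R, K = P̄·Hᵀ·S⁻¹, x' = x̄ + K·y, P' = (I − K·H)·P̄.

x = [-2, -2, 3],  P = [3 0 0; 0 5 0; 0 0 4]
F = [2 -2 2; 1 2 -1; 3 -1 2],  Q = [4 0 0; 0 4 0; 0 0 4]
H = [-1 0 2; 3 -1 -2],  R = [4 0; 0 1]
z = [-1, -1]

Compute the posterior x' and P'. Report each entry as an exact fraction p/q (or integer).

x̄ = F·x = [6, -9, 2]
P̄ = F·P·Fᵀ + Q = [52 -22 44; -22 31 -9; 44 -9 52]
y = z − H·x̄ = [1, -24]
S = H·P̄·Hᵀ + R = [88 -16; -16 276]
K = P̄·Hᵀ·S⁻¹ = [711/1502 531/1502; -5/751 -861/3004; 536/751 527/3004]
x' = x̄ + K·y = [-3021/1502, -1598/751, -1124/751]
P' = (I − K·H)·P̄ = [2359/751 6061/1502 3781/1502; 6061/1502 25185/3004 6021/3004; 3781/1502 6021/3004 8069/3004]

x' = [-3021/1502, -1598/751, -1124/751]
P' = [2359/751 6061/1502 3781/1502; 6061/1502 25185/3004 6021/3004; 3781/1502 6021/3004 8069/3004]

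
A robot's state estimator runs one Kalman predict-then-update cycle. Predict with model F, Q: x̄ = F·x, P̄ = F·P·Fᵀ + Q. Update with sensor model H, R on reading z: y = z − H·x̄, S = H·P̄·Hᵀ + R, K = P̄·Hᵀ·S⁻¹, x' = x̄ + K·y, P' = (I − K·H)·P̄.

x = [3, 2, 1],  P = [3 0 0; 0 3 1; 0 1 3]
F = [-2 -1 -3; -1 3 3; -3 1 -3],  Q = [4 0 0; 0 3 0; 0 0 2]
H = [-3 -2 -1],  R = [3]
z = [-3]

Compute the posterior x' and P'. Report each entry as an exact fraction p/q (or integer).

x̄ = F·x = [-11, 6, -10]
P̄ = F·P·Fᵀ + Q = [52 -42 42; -42 78 -15; 42 -15 53]
y = z − H·x̄ = [-34]
S = H·P̄·Hᵀ + R = [524]
K = P̄·Hᵀ·S⁻¹ = [-57/262; -15/524; -149/524]
x' = x̄ + K·y = [-472/131, 1827/262, -87/262]
P' = (I − K·H)·P̄ = [3563/131 -11859/262 2511/262; -11859/262 40647/524 -10095/524; 2511/262 -10095/524 5571/524]

x' = [-472/131, 1827/262, -87/262]
P' = [3563/131 -11859/262 2511/262; -11859/262 40647/524 -10095/524; 2511/262 -10095/524 5571/524]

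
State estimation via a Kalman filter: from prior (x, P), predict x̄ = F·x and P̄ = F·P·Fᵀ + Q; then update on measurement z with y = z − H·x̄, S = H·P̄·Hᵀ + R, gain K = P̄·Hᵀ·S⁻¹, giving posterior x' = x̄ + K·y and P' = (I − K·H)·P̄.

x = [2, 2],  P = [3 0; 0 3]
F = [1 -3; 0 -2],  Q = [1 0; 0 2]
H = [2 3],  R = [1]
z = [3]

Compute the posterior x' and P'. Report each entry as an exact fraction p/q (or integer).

x' = [800/467, -74/467]
P' = [1021/467 -642/467; -642/467 454/467]

x̄ = F·x = [-4, -4]
P̄ = F·P·Fᵀ + Q = [31 18; 18 14]
y = z − H·x̄ = [23]
S = H·P̄·Hᵀ + R = [467]
K = P̄·Hᵀ·S⁻¹ = [116/467; 78/467]
x' = x̄ + K·y = [800/467, -74/467]
P' = (I − K·H)·P̄ = [1021/467 -642/467; -642/467 454/467]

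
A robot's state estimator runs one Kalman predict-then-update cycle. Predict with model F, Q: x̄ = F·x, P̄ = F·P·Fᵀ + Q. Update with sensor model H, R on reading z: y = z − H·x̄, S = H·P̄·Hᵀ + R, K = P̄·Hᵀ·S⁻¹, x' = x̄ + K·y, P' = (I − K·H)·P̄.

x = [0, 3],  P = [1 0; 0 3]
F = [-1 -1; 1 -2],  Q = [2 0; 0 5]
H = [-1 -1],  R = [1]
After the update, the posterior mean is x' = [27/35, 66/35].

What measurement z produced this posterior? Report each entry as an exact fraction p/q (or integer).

x̄ = F·x = [-3, -6]
P̄ = F·P·Fᵀ + Q = [6 5; 5 18]
S = H·P̄·Hᵀ + R = [35]
K = P̄·Hᵀ·S⁻¹ = [-11/35; -23/35]
x' − x̄ = [132/35, 276/35] = K·y
y = (KᵀK)⁻¹·Kᵀ·(x' − x̄) = [-12]
z = y + H·x̄ = [-12] + [9] = [-3]

z = [-3]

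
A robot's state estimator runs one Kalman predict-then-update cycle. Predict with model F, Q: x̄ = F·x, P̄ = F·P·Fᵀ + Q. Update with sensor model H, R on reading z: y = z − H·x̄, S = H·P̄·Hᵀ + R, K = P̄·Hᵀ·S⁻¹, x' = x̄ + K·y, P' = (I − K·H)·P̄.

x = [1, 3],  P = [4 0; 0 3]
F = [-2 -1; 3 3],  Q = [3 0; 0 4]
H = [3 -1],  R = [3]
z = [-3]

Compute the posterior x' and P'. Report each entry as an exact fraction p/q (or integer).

x' = [23/233, 804/233]
P' = [451/466 528/233; 528/233 1833/233]

x̄ = F·x = [-5, 12]
P̄ = F·P·Fᵀ + Q = [22 -33; -33 67]
y = z − H·x̄ = [24]
S = H·P̄·Hᵀ + R = [466]
K = P̄·Hᵀ·S⁻¹ = [99/466; -83/233]
x' = x̄ + K·y = [23/233, 804/233]
P' = (I − K·H)·P̄ = [451/466 528/233; 528/233 1833/233]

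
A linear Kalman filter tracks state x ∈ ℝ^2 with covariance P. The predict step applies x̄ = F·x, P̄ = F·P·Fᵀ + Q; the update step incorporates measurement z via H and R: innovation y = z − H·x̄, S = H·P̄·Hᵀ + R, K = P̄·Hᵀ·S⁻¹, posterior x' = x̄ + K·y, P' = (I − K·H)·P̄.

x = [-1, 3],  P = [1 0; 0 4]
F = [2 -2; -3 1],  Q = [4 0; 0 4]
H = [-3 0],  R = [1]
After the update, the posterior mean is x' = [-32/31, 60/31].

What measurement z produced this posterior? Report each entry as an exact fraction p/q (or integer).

z = [3]

x̄ = F·x = [-8, 6]
P̄ = F·P·Fᵀ + Q = [24 -14; -14 17]
S = H·P̄·Hᵀ + R = [217]
K = P̄·Hᵀ·S⁻¹ = [-72/217; 6/31]
x' − x̄ = [216/31, -126/31] = K·y
y = (KᵀK)⁻¹·Kᵀ·(x' − x̄) = [-21]
z = y + H·x̄ = [-21] + [24] = [3]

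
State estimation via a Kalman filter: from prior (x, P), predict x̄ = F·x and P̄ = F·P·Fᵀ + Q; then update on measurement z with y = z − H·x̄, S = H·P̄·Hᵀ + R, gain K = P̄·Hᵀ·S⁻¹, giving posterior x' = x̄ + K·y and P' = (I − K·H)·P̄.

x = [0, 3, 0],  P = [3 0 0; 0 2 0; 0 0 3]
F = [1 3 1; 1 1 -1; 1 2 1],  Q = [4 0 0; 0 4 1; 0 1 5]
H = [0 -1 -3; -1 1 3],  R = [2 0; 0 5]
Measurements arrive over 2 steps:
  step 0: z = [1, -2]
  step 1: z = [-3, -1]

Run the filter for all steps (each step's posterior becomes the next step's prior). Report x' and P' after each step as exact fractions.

step 0: x̄ = F·x = [9, 3, 6]
step 0: P̄ = F·P·Fᵀ + Q = [28 6 18; 6 12 5; 18 5 19]
step 0: y = z − H·x̄ = [22, -14]
step 0: S = H·P̄·Hᵀ + R = [215 -153; -153 126]
step 0: K = P̄·Hᵀ·S⁻¹ = [-296/409 -2300/3681; -21/409 128/1227; -120/409 -26/3681]
step 0: x' = x̄ + K·y = [6721/3681, 503/1227, -1310/3681]
step 0: P' = (I − K·H)·P̄ = [16828/3681 -514/1227 2290/3681; -514/1227 3445/409 -3403/1227; 2290/3681 -3403/1227 4123/3681]
step 1: x̄ = F·x = [9938/3681, 1060/409, 8429/3681]
step 1: P̄ = F·P·Fᵀ + Q = [248794/3681 13330/409 152806/3681; 13330/409 8826/409 9331/409; 152806/3681 9331/409 120952/3681]
step 1: y = z − H·x̄ = [7928/1227, -28570/3681]
step 1: S = H·P̄·Hᵀ + R = [186582/409 -364496/1227; -364496/1227 782299/3681]
step 1: K = P̄·Hᵀ·S⁻¹ = [-12505470/16021489 -975446/1456499; -7624761/32042978 -90855/1456499; -7617873/32042978 63421/1456499]
step 1: x' = x̄ + K·y = [45733462/16021489, 24646658/16021489, 6661795/16021489]
step 1: P' = (I − K·H)·P̄ = [78660470/16021489 12621786/16021489 4129718/16021489; 12621786/16021489 119866251/32042978 -34872243/32042978; 4129718/16021489 -34872243/32042978 16702663/32042978]

step 0: x' = [6721/3681, 503/1227, -1310/3681], P' = [16828/3681 -514/1227 2290/3681; -514/1227 3445/409 -3403/1227; 2290/3681 -3403/1227 4123/3681]
step 1: x' = [45733462/16021489, 24646658/16021489, 6661795/16021489], P' = [78660470/16021489 12621786/16021489 4129718/16021489; 12621786/16021489 119866251/32042978 -34872243/32042978; 4129718/16021489 -34872243/32042978 16702663/32042978]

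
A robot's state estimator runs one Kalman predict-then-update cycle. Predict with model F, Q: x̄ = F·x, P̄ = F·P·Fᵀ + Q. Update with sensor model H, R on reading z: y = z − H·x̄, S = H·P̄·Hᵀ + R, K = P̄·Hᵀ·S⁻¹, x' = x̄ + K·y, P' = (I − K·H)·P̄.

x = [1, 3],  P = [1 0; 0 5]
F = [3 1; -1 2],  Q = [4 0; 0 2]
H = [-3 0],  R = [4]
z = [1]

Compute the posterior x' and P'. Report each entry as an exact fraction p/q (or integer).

x̄ = F·x = [6, 5]
P̄ = F·P·Fᵀ + Q = [18 7; 7 23]
y = z − H·x̄ = [19]
S = H·P̄·Hᵀ + R = [166]
K = P̄·Hᵀ·S⁻¹ = [-27/83; -21/166]
x' = x̄ + K·y = [-15/83, 431/166]
P' = (I − K·H)·P̄ = [36/83 14/83; 14/83 3377/166]

x' = [-15/83, 431/166]
P' = [36/83 14/83; 14/83 3377/166]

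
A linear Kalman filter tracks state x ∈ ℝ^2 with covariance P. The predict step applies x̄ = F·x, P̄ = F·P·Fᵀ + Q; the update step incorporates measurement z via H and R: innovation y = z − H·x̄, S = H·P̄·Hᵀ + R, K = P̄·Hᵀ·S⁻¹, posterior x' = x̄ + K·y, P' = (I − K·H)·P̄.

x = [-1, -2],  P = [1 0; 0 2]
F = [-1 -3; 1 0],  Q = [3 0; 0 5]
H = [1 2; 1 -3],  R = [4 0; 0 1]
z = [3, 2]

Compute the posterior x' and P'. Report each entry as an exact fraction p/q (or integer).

x' = [10293/3649, 867/3649]
P' = [5328/3649 1306/3649; 1306/3649 679/3649]

x̄ = F·x = [7, -1]
P̄ = F·P·Fᵀ + Q = [22 -1; -1 6]
y = z − H·x̄ = [-2, -8]
S = H·P̄·Hᵀ + R = [46 -13; -13 83]
K = P̄·Hᵀ·S⁻¹ = [1985/3649 1410/3649; 666/3649 -731/3649]
x' = x̄ + K·y = [10293/3649, 867/3649]
P' = (I − K·H)·P̄ = [5328/3649 1306/3649; 1306/3649 679/3649]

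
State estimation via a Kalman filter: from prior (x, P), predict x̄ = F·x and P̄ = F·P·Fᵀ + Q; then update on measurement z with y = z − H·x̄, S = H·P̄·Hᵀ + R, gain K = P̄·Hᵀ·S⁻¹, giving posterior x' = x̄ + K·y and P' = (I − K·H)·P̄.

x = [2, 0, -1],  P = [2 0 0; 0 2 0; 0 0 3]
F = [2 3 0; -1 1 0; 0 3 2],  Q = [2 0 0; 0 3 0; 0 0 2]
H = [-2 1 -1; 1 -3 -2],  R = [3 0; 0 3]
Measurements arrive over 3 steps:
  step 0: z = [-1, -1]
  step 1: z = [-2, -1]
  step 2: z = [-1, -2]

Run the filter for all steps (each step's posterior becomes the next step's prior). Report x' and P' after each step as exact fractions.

step 0: x' = [35674/39539, 22794/39539, -1860/39539], P' = [101052/39539 83028/39539 -76278/39539; 83028/39539 88263/39539 -81576/39539; -76278/39539 -81576/39539 98328/39539]
step 1: x' = [321031166/658013501, -93920551/658013501, 623125268/658013501], P' = [1353643851/658013501 1009980243/658013501 -848351367/658013501; 1009980243/658013501 1056951774/658013501 -898298649/658013501; -848351367/658013501 -898298649/658013501 1112131155/658013501]
step 2: x' = [-3247746675294/8423301601049, -3386935181058/8423301601049, 11662762348772/8423301601049], P' = [16404298408182/8423301601049 12113823647763/8423301601049 -10057970911572/8423301601049; 12113823647763/8423301601049 12811278329568/8423301601049 -10789959869289/8423301601049; -10057970911572/8423301601049 -10789959869289/8423301601049 13532685207150/8423301601049]

step 0: x̄ = F·x = [4, -2, -2]
step 0: P̄ = F·P·Fᵀ + Q = [28 2 18; 2 7 6; 18 6 32]
step 0: y = z − H·x̄ = [7, -15]
step 0: S = H·P̄·Hᵀ + R = [206 61; 61 210]
step 0: K = P̄·Hᵀ·S⁻¹ = [-14266/39539 1508/39539; 1261/39539 -6203/39539; -9116/39539 -9402/39539]
step 0: x' = x̄ + K·y = [35674/39539, 22794/39539, -1860/39539]
step 0: P' = (I − K·H)·P̄ = [101052/39539 83028/39539 -76278/39539; 83028/39539 88263/39539 -81576/39539; -76278/39539 -81576/39539 98328/39539]
step 1: x̄ = F·x = [139730/39539, -12880/39539, 64662/39539]
step 1: P̄ = F·P·Fᵀ + Q = [2273989/39539 -20343/39539 497967/39539; -20343/39539 141876/39539 5109/39539; 497967/39539 5109/39539 287845/39539]
step 1: y = z − H·x̄ = [277924/39539, -88585/39539]
step 1: S = H·P̄·Hᵀ + R = [11707316/39539 -3041307/39539; -3041307/39539 3012368/39539]
step 1: K = P̄·Hᵀ·S⁻¹ = [-282985364/658013501 6801952/658013501; -21570021/658013501 -121425927/658013501; -104575690/658013501 -125905910/658013501]
step 1: x' = x̄ + K·y = [321031166/658013501, -93920551/658013501, 623125268/658013501]
step 1: P' = (I − K·H)·P̄ = [1353643851/658013501 1009980243/658013501 -848351367/658013501; 1009980243/658013501 1056951774/658013501 -898298649/658013501; -848351367/658013501 -898298649/658013501 1112131155/658013501]
step 2: x̄ = F·x = [360300679/658013501, -414951717/658013501, 964488883/658013501]
step 2: P̄ = F·P·Fᵀ + Q = [28362931288/658013501 -546412623/658013501 6789250062/658013501; -546412623/658013501 2364675642/658013501 41020029/658013501; 6789250062/658013501 41020029/658013501 4497533800/658013501]
step 2: y = z − H·x̄ = [1442028457/658013501, -992205066/658013501]
step 2: S = H·P̄·Hᵀ + R = [151548585779/658013501 -38240940048/658013501; -38240940048/658013501 46222903607/658013501]
step 2: K = P̄·Hᵀ·S⁻¹ = [-3545600752343/8423301601049 59589762679/8423301601049; -208803032223/8423301601049 -1580030534121/8423301601049; -1402234417765/8423301601049 -1584487239335/8423301601049]
step 2: x' = x̄ + K·y = [-3247746675294/8423301601049, -3386935181058/8423301601049, 11662762348772/8423301601049]
step 2: P' = (I − K·H)·P̄ = [16404298408182/8423301601049 12113823647763/8423301601049 -10057970911572/8423301601049; 12113823647763/8423301601049 12811278329568/8423301601049 -10789959869289/8423301601049; -10057970911572/8423301601049 -10789959869289/8423301601049 13532685207150/8423301601049]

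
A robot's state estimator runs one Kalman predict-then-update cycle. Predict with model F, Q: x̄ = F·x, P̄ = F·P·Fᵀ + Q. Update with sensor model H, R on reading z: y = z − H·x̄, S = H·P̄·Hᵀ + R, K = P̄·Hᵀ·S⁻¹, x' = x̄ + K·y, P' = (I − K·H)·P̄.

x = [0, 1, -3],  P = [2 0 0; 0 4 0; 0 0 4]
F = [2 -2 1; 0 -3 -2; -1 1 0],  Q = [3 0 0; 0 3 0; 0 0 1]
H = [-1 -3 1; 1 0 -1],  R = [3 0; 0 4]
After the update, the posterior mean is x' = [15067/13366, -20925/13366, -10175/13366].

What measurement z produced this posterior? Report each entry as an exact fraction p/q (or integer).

z = [3, 3]

x̄ = F·x = [-5, 3, 1]
P̄ = F·P·Fᵀ + Q = [31 16 -12; 16 55 -12; -12 -12 7]
S = H·P̄·Hᵀ + R = [728 -146; -146 66]
K = P̄·Hᵀ·S⁻¹ = [68/6683 9009/13366; -4325/13366 -3897/13366; 214/6683 -2901/13366]
x' − x̄ = [81897/13366, -61023/13366, -23541/13366] = K·y
y = (KᵀK)⁻¹·Kᵀ·(x' − x̄) = [6, 9]
z = y + H·x̄ = [6, 9] + [-3, -6] = [3, 3]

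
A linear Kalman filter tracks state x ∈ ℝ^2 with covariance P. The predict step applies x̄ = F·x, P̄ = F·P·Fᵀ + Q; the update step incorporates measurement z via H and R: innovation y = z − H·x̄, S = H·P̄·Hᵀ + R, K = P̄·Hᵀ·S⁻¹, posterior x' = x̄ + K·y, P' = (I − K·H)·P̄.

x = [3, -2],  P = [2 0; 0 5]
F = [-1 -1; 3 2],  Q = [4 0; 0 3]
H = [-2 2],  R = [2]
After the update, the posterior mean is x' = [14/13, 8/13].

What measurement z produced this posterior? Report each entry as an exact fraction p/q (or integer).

x̄ = F·x = [-1, 5]
P̄ = F·P·Fᵀ + Q = [11 -16; -16 41]
S = H·P̄·Hᵀ + R = [338]
K = P̄·Hᵀ·S⁻¹ = [-27/169; 57/169]
x' − x̄ = [27/13, -57/13] = K·y
y = (KᵀK)⁻¹·Kᵀ·(x' − x̄) = [-13]
z = y + H·x̄ = [-13] + [12] = [-1]

z = [-1]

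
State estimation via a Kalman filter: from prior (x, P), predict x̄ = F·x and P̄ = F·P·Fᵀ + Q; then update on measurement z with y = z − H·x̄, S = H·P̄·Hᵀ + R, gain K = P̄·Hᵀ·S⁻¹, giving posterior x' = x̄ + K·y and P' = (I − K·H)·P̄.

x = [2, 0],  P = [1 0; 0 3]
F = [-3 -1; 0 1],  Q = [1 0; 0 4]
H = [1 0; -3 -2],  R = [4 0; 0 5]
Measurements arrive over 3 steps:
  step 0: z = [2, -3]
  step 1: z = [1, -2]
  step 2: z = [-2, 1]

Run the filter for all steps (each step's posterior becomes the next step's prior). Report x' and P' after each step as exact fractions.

step 0: x̄ = F·x = [-6, 0]
step 0: P̄ = F·P·Fᵀ + Q = [13 -3; -3 7]
step 0: y = z − H·x̄ = [8, -21]
step 0: S = H·P̄·Hᵀ + R = [17 -33; -33 114]
step 0: K = P̄·Hᵀ·S⁻¹ = [131/283 -44/283; -169/283 -184/849]
step 0: x' = x̄ + K·y = [274/283, -64/283]
step 0: P' = (I − K·H)·P̄ = [524/283 -676/283; -676/283 3502/849]
step 1: x̄ = F·x = [-758/283, -64/283]
step 1: P̄ = F·P·Fᵀ + Q = [6331/849 2582/849; 2582/849 6898/849]
step 1: y = z − H·x̄ = [1041/283, -2968/283]
step 1: S = H·P̄·Hᵀ + R = [9727/849 -24157/849; -24157/849 119800/849]
step 1: K = P̄·Hᵀ·S⁻¹ = [205999/685199 -96628/685199; -248606/685199 -173340/685199]
step 1: x' = x̄ + K·y = [-64113/685199, 748486/685199]
step 1: P' = (I − K·H)·P̄ = [823996/685199 -994424/685199; -994424/685199 1924986/685199]
step 2: x̄ = F·x = [-556147/685199, 748486/685199]
step 2: P̄ = F·P·Fᵀ + Q = [4059605/685199 1058286/685199; 1058286/685199 4665782/685199]
step 2: y = z − H·x̄ = [-814251/685199, 513730/685199]
step 2: S = H·P̄·Hᵀ + R = [6800401/685199 -14295387/685199; -14295387/685199 71325000/685199]
step 2: K = P̄·Hᵀ·S⁻¹ = [13814841/45514841 -19060516/136544523; -50253962/136544523 -102043460/409633569]
step 2: x' = x̄ + K·y = [-174368366/136544523, 550117880/409633569]
step 2: P' = (I − K·H)·P̄ = [55259364/45514841 -201015848/136544523; -201015848/136544523 1159679966/409633569]

step 0: x' = [274/283, -64/283], P' = [524/283 -676/283; -676/283 3502/849]
step 1: x' = [-64113/685199, 748486/685199], P' = [823996/685199 -994424/685199; -994424/685199 1924986/685199]
step 2: x' = [-174368366/136544523, 550117880/409633569], P' = [55259364/45514841 -201015848/136544523; -201015848/136544523 1159679966/409633569]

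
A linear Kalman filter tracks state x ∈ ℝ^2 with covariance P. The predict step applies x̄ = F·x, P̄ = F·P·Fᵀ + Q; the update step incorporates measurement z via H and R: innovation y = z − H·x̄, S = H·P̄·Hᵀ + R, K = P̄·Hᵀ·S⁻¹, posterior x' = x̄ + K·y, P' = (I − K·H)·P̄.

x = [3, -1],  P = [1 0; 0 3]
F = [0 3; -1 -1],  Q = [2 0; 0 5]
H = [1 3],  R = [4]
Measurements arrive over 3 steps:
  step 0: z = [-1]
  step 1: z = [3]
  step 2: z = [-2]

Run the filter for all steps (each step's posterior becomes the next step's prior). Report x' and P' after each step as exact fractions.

step 0: x̄ = F·x = [-3, -2]
step 0: P̄ = F·P·Fᵀ + Q = [29 -9; -9 9]
step 0: y = z − H·x̄ = [8]
step 0: S = H·P̄·Hᵀ + R = [60]
step 0: K = P̄·Hᵀ·S⁻¹ = [1/30; 3/10]
step 0: x' = x̄ + K·y = [-41/15, 2/5]
step 0: P' = (I − K·H)·P̄ = [434/15 -48/5; -48/5 18/5]
step 1: x̄ = F·x = [6/5, 7/3]
step 1: P̄ = F·P·Fᵀ + Q = [172/5 18; 18 55/3]
step 1: y = z − H·x̄ = [-26/5]
step 1: S = H·P̄·Hᵀ + R = [1557/5]
step 1: K = P̄·Hᵀ·S⁻¹ = [442/1557; 365/1557]
step 1: x' = x̄ + K·y = [-430/1557, 1735/1557]
step 1: P' = (I − K·H)·P̄ = [14488/1557 -4240/1557; -4240/1557 1900/1557]
step 2: x̄ = F·x = [1735/519, -145/173]
step 2: P̄ = F·P·Fᵀ + Q = [2246/173 780/173; 780/173 5231/519]
step 2: y = z − H·x̄ = [-1468/519]
step 2: S = H·P̄·Hᵀ + R = [23311/173]
step 2: K = P̄·Hᵀ·S⁻¹ = [4586/23311; 6011/23311]
step 2: x' = x̄ + K·y = [194869/69933, -109621/69933]
step 2: P' = (I − K·H)·P̄ = [181070/23311 -54242/23311; -54242/23311 78286/69933]

step 0: x' = [-41/15, 2/5], P' = [434/15 -48/5; -48/5 18/5]
step 1: x' = [-430/1557, 1735/1557], P' = [14488/1557 -4240/1557; -4240/1557 1900/1557]
step 2: x' = [194869/69933, -109621/69933], P' = [181070/23311 -54242/23311; -54242/23311 78286/69933]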